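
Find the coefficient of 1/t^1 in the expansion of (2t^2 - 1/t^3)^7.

-560

General term: C(7,j)·(2t^2)^j·(-1/t^3)^(7-j), with t-exponent 2j − 3(7−j) = 5j − 21.
Set 5j − 21 = -1: j = 4.
C(7,4) = 35; 2^4 = 16; (-1)^3 = -1.
Coefficient = 35 · 16 · (-1) = -560.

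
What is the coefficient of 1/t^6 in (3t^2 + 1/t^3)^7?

945

General term: C(7,j)·(3t^2)^j·(1/t^3)^(7-j), with t-exponent 2j − 3(7−j) = 5j − 21.
Set 5j − 21 = -6: j = 3.
C(7,3) = 35; 3^3 = 27; 1^4 = 1.
Coefficient = 35 · 27 · 1 = 945.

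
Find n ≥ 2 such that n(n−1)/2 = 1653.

58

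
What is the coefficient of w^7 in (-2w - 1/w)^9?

General term: C(9,j)·(-2w)^j·(-1/w)^(9-j), with w-exponent 1j − 1(9−j) = 2j − 9.
Set 2j − 9 = 7: j = 8.
C(9,8) = 9; (-2)^8 = 256; (-1)^1 = -1.
Coefficient = 9 · 256 · (-1) = -2304.

-2304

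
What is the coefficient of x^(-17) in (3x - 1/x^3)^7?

21

General term: C(7,j)·(3x)^j·(-1/x^3)^(7-j), with x-exponent 1j − 3(7−j) = 4j − 21.
Set 4j − 21 = -17: j = 1.
C(7,1) = 7; 3^1 = 3; (-1)^6 = 1.
Coefficient = 7 · 3 · 1 = 21.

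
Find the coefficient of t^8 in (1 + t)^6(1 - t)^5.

5

Coefficient of t^8 = Σ_{j} C(6,j)·1^j·C(5,8-j)·(-1)^(8-j) for j from 3 to 6.
= (-20) + 75 + (-60) + 10 = 5.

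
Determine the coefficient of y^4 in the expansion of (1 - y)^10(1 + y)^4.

-39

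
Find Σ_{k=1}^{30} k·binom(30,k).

16106127360

Since k·C(30,k) = 30·C(29,k−1), the sum is 30·2^29 = 30·536870912 = 16106127360.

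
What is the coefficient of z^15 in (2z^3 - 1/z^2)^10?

-15360

General term: C(10,j)·(2z^3)^j·(-1/z^2)^(10-j), with z-exponent 3j − 2(10−j) = 5j − 20.
Set 5j − 20 = 15: j = 7.
C(10,7) = 120; 2^7 = 128; (-1)^3 = -1.
Coefficient = 120 · 128 · (-1) = -15360.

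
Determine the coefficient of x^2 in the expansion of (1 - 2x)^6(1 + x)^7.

Coefficient of x^2 = Σ_{j} C(6,j)·(-2)^j·C(7,2-j)·1^(2-j) for j from 0 to 2.
= 21 + (-84) + 60 = -3.

-3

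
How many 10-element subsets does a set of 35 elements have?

183579396

C(35,10) = (35·34·33·32·31·30·29·28·27·26) / 10! = 666172912204800 / 3628800 = 183579396.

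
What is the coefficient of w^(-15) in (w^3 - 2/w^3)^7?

General term: C(7,j)·(w^3)^j·(-2/w^3)^(7-j), with w-exponent 3j − 3(7−j) = 6j − 21.
Set 6j − 21 = -15: j = 1.
C(7,1) = 7; 1^1 = 1; (-2)^6 = 64.
Coefficient = 7 · 1 · 64 = 448.

448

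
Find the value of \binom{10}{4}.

C(10,4) = (10·9·8·7) / 4! = 5040 / 24 = 210.

210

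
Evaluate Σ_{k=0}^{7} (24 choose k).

1 + 24 + 276 + 2024 + 10626 + 42504 + 134596 + 346104 = 536155.

536155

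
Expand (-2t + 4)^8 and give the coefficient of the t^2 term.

The general term is C(8,j)·(-2t)^j·(4)^(8-j); the t^2 term has j = 2.
C(8,2) = 28.
Coefficient = C(8,2) · (-2)^2 · 4^6 = 28 · 4 · 4096 = 458752.

458752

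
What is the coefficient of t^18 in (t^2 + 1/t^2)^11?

11

General term: C(11,j)·(t^2)^j·(1/t^2)^(11-j), with t-exponent 2j − 2(11−j) = 4j − 22.
Set 4j − 22 = 18: j = 10.
C(11,10) = 11; 1^10 = 1; 1^1 = 1.
Coefficient = 11 · 1 · 1 = 11.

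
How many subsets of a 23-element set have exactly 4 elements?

Choose the 4 positions: C(23,4) = 8855.

8855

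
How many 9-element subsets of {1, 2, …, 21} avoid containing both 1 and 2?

All 9-subsets: C(21,9) = 293930. Those containing both fixed elements: C(19,7) = 50388.
293930 − 50388 = 243542.

243542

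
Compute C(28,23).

98280

C(28,23) = C(28,5) by symmetry.
C(28,5) = (28·27·26·25·24) / 5! = 11793600 / 120 = 98280.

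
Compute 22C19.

1540

C(22,19) = C(22,3) by symmetry.
C(22,3) = (22·21·20) / 3! = 9240 / 6 = 1540.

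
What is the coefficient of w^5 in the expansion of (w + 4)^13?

The general term is C(13,j)·(w)^j·(4)^(13-j); the w^5 term has j = 5.
C(13,5) = 1287.
Coefficient = C(13,5) · 4^8 = 1287 · 65536 = 84344832.

84344832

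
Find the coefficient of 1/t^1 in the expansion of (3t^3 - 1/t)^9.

General term: C(9,j)·(3t^3)^j·(-1/t)^(9-j), with t-exponent 3j − 1(9−j) = 4j − 9.
Set 4j − 9 = -1: j = 2.
C(9,2) = 36; 3^2 = 9; (-1)^7 = -1.
Coefficient = 36 · 9 · (-1) = -324.

-324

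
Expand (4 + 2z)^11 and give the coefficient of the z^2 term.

57671680

The general term is C(11,j)·(4)^j·(2z)^(11-j); the z^2 term has j = 9.
C(11,9) = 55.
Coefficient = C(11,9) · 4^9 · 2^2 = 55 · 262144 · 4 = 57671680.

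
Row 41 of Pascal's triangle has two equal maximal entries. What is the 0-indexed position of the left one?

20

For odd n = 41, C(41,i) peaks at i = (n−1)/2 and (n+1)/2; the lesser is 20.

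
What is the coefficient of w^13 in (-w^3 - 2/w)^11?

General term: C(11,j)·(-w^3)^j·(-2/w)^(11-j), with w-exponent 3j − 1(11−j) = 4j − 11.
Set 4j − 11 = 13: j = 6.
C(11,6) = 462; (-1)^6 = 1; (-2)^5 = -32.
Coefficient = 462 · 1 · (-32) = -14784.

-14784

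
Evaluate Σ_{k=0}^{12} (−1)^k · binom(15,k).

The partial alternating sum Σ_{k=0}^{12} (−1)^k C(15,k) = (−1)^12 C(14,12) = 91.

91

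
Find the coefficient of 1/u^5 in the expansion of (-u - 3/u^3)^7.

-945

General term: C(7,j)·(-u)^j·(-3/u^3)^(7-j), with u-exponent 1j − 3(7−j) = 4j − 21.
Set 4j − 21 = -5: j = 4.
C(7,4) = 35; (-1)^4 = 1; (-3)^3 = -27.
Coefficient = 35 · 1 · (-27) = -945.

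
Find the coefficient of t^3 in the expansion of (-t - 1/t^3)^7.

General term: C(7,j)·(-t)^j·(-1/t^3)^(7-j), with t-exponent 1j − 3(7−j) = 4j − 21.
Set 4j − 21 = 3: j = 6.
C(7,6) = 7; (-1)^6 = 1; (-1)^1 = -1.
Coefficient = 7 · 1 · (-1) = -7.

-7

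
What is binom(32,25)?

3365856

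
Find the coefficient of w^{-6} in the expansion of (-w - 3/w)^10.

295245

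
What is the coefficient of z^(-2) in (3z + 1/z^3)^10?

General term: C(10,j)·(3z)^j·(1/z^3)^(10-j), with z-exponent 1j − 3(10−j) = 4j − 30.
Set 4j − 30 = -2: j = 7.
C(10,7) = 120; 3^7 = 2187; 1^3 = 1.
Coefficient = 120 · 2187 · 1 = 262440.

262440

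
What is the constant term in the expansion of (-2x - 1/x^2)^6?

General term: C(6,j)·(-2x)^j·(-1/x^2)^(6-j), with x-exponent 1j − 2(6−j) = 3j − 12.
Set 3j − 12 = 0: j = 4.
C(6,4) = 15; (-2)^4 = 16; (-1)^2 = 1.
Coefficient = 15 · 16 · 1 = 240.

240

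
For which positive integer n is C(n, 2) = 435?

n(n−1)/2 = 435 ⇒ n(n−1) = 870. Since 30·29 = 870, n = 30.

30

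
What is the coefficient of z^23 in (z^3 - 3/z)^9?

-27

General term: C(9,j)·(z^3)^j·(-3/z)^(9-j), with z-exponent 3j − 1(9−j) = 4j − 9.
Set 4j − 9 = 23: j = 8.
C(9,8) = 9; 1^8 = 1; (-3)^1 = -3.
Coefficient = 9 · 1 · (-3) = -27.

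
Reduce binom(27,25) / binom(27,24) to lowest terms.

C(n,k+1)/C(n,k) = (n−k)/(k+1) = (27−24)/(24+1) = 3/25.

3/25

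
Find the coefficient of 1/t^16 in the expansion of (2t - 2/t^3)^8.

General term: C(8,j)·(2t)^j·(-2/t^3)^(8-j), with t-exponent 1j − 3(8−j) = 4j − 24.
Set 4j − 24 = -16: j = 2.
C(8,2) = 28; 2^2 = 4; (-2)^6 = 64.
Coefficient = 28 · 4 · 64 = 7168.

7168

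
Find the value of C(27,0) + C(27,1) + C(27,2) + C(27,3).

3304

1 + 27 + 351 + 2925 = 3304.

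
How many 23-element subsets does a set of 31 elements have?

C(31,23) = C(31,8) by symmetry.
C(31,8) = (31·30·29·28·27·26·25·24) / 8! = 318073392000 / 40320 = 7888725.

7888725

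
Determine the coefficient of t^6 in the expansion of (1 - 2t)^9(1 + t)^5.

Coefficient of t^6 = Σ_{j} C(9,j)·(-2)^j·C(5,6-j)·1^(6-j) for j from 1 to 6.
= (-18) + 720 + (-6720) + 20160 + (-20160) + 5376 = -642.

-642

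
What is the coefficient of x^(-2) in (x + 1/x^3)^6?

15

General term: C(6,j)·(x)^j·(1/x^3)^(6-j), with x-exponent 1j − 3(6−j) = 4j − 18.
Set 4j − 18 = -2: j = 4.
C(6,4) = 15; 1^4 = 1; 1^2 = 1.
Coefficient = 15 · 1 · 1 = 15.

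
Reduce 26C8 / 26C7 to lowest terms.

C(n,k+1)/C(n,k) = (n−k)/(k+1) = (26−7)/(7+1) = 19/8.

19/8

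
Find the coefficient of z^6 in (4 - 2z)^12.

242221056

The general term is C(12,j)·(4)^j·(-2z)^(12-j); the z^6 term has j = 6.
C(12,6) = 924.
Coefficient = C(12,6) · 4^6 · (-2)^6 = 924 · 4096 · 64 = 242221056.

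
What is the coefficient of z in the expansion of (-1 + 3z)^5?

The general term is C(5,j)·(-1)^j·(3z)^(5-j); the z^1 term has j = 4.
C(5,4) = 5.
Coefficient = C(5,4) · 3^1 = 5 · 3 = 15.

15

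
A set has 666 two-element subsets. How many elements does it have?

n(n−1)/2 = 666 ⇒ n(n−1) = 1332. Since 37·36 = 1332, n = 37.

37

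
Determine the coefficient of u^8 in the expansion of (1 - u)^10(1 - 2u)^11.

5059605

Coefficient of u^8 = Σ_{j} C(10,j)·(-1)^j·C(11,8-j)·(-2)^(8-j) for j from 0 to 8.
= 42240 + 422400 + 1330560 + 1774080 + 1108800 + 332640 + 46200 + 2640 + 45 = 5059605.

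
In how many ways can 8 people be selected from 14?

This is C(14,8) = 3003.

3003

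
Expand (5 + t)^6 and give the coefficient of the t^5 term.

30

The general term is C(6,j)·(5)^j·(t)^(6-j); the t^5 term has j = 1.
C(6,1) = 6.
Coefficient = C(6,1) · 5^1 = 6 · 5 = 30.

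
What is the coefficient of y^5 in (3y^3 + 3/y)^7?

General term: C(7,j)·(3y^3)^j·(3/y)^(7-j), with y-exponent 3j − 1(7−j) = 4j − 7.
Set 4j − 7 = 5: j = 3.
C(7,3) = 35; 3^3 = 27; 3^4 = 81.
Coefficient = 35 · 27 · 81 = 76545.

76545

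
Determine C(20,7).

77520

C(20,7) = (20·19·18·17·16·15·14) / 7! = 390700800 / 5040 = 77520.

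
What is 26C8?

1562275

C(26,8) = (26·25·24·23·22·21·20·19) / 8! = 62990928000 / 40320 = 1562275.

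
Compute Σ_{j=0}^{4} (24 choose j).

1 + 24 + 276 + 2024 + 10626 = 12951.

12951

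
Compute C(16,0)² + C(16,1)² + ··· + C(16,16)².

601080390

Σ C(16,i)² is the coefficient of x^16 in (1+x)^16(1+x)^16 = (1+x)^32, i.e. C(32,16) = 601080390.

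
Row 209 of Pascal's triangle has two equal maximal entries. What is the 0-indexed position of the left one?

104

For odd n = 209, C(209,i) peaks at i = (n−1)/2 and (n+1)/2; the lesser is 104.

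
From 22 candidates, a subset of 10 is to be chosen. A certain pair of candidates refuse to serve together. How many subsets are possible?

520676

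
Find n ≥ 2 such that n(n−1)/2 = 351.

27

n(n−1)/2 = 351 ⇒ n(n−1) = 702. Since 27·26 = 702, n = 27.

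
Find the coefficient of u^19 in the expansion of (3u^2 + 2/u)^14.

General term: C(14,j)·(3u^2)^j·(2/u)^(14-j), with u-exponent 2j − 1(14−j) = 3j − 14.
Set 3j − 14 = 19: j = 11.
C(14,11) = 364; 3^11 = 177147; 2^3 = 8.
Coefficient = 364 · 177147 · 8 = 515852064.

515852064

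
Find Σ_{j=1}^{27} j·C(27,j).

1811939328

Since j·C(27,j) = 27·C(26,j−1), the sum is 27·2^26 = 27·67108864 = 1811939328.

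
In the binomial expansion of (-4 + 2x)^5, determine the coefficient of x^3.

1280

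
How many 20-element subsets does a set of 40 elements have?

137846528820

C(40,20) = (40·39·38·37·36·35·34·33·32·31·30·29·28·27·26·25·24·23·22·21) / 20! = 335367096786357081410764800000 / 2432902008176640000 = 137846528820.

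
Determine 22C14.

C(22,14) = C(22,8) by symmetry.
C(22,8) = (22·21·20·19·18·17·16·15) / 8! = 12893126400 / 40320 = 319770.

319770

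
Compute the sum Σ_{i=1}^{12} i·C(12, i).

24576

Differentiating (1+x)^12 and setting x=1: Σ i·C(12,i) = 12·2^11 = 24576.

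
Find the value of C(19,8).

75582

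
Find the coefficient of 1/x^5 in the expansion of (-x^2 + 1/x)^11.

General term: C(11,j)·(-x^2)^j·(1/x)^(11-j), with x-exponent 2j − 1(11−j) = 3j − 11.
Set 3j − 11 = -5: j = 2.
C(11,2) = 55; (-1)^2 = 1; 1^9 = 1.
Coefficient = 55 · 1 · 1 = 55.

55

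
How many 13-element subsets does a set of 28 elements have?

C(28,13) = (28·27·26·25·24·23·22·21·20·19·18·17·16) / 13! = 233153109116928000 / 6227020800 = 37442160.

37442160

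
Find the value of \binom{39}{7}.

C(39,7) = (39·38·37·36·35·34·33) / 7! = 77519922480 / 5040 = 15380937.

15380937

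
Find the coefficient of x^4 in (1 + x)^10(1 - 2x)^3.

Coefficient of x^4 = Σ_{j} C(10,j)·1^j·C(3,4-j)·(-2)^(4-j) for j from 1 to 4.
= (-80) + 540 + (-720) + 210 = -50.

-50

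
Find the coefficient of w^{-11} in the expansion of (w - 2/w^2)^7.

General term: C(7,j)·(w)^j·(-2/w^2)^(7-j), with w-exponent 1j − 2(7−j) = 3j − 14.
Set 3j − 14 = -11: j = 1.
C(7,1) = 7; 1^1 = 1; (-2)^6 = 64.
Coefficient = 7 · 1 · 64 = 448.

448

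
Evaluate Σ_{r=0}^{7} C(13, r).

1 + 13 + 78 + 286 + 715 + 1287 + 1716 + 1716 = 5812.

5812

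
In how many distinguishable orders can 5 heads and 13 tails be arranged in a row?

8568

Choose positions for the heads: C(18,5) = 8568.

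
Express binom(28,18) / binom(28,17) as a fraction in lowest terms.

11/18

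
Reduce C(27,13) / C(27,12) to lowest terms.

15/13

C(n,k+1)/C(n,k) = (n−k)/(k+1) = (27−12)/(12+1) = 15/13.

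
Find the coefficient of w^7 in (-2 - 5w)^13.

The general term is C(13,j)·(-2)^j·(-5w)^(13-j); the w^7 term has j = 6.
C(13,6) = 1716.
Coefficient = C(13,6) · (-2)^6 · (-5)^7 = 1716 · 64 · (-78125) = -8580000000.

-8580000000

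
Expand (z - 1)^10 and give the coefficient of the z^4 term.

The general term is C(10,j)·(z)^j·(-1)^(10-j); the z^4 term has j = 4.
C(10,4) = 210.
Coefficient = C(10,4) = 210.

210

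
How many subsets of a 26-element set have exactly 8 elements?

1562275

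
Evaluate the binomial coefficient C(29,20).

10015005

C(29,20) = C(29,9) by symmetry.
C(29,9) = (29·28·27·26·25·24·23·22·21) / 9! = 3634245014400 / 362880 = 10015005.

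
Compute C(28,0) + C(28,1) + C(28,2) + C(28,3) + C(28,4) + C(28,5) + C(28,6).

1 + 28 + 378 + 3276 + 20475 + 98280 + 376740 = 499178.

499178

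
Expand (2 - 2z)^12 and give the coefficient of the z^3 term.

The general term is C(12,j)·(2)^j·(-2z)^(12-j); the z^3 term has j = 9.
C(12,9) = 220.
Coefficient = C(12,9) · 2^9 · (-2)^3 = 220 · 512 · (-8) = -901120.

-901120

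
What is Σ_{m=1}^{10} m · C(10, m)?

Since m·C(10,m) = 10·C(9,m−1), the sum is 10·2^9 = 10·512 = 5120.

5120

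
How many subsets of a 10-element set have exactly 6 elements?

210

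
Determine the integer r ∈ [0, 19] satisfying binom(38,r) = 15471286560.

C(38,r) increases on 0 ≤ r ≤ 19. C(38,14) = 9669554100 and C(38,15) = 15471286560, so r = 15.

15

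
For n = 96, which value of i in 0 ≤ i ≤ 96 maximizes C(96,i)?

48

C(96,i) is maximized at i = 96/2 = 48.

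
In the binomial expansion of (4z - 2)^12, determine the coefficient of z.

-98304

The general term is C(12,j)·(4z)^j·(-2)^(12-j); the z^1 term has j = 1.
C(12,1) = 12.
Coefficient = C(12,1) · 4^1 · (-2)^11 = 12 · 4 · (-2048) = -98304.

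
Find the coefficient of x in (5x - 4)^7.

143360

The general term is C(7,j)·(5x)^j·(-4)^(7-j); the x^1 term has j = 1.
C(7,1) = 7.
Coefficient = C(7,1) · 5^1 · (-4)^6 = 7 · 5 · 4096 = 143360.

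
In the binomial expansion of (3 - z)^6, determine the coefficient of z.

-1458

The general term is C(6,j)·(3)^j·(-z)^(6-j); the z^1 term has j = 5.
C(6,5) = 6.
Coefficient = C(6,5) · 3^5 · (-1)^1 = 6 · 243 · (-1) = -1458.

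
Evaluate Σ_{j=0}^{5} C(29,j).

1 + 29 + 406 + 3654 + 23751 + 118755 = 146596.

146596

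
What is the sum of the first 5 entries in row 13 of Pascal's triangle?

1 + 13 + 78 + 286 + 715 = 1093.

1093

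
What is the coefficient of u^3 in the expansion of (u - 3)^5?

90

The general term is C(5,j)·(u)^j·(-3)^(5-j); the u^3 term has j = 3.
C(5,3) = 10.
Coefficient = C(5,3) · (-3)^2 = 10 · 9 = 90.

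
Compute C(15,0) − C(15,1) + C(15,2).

The partial alternating sum Σ_{k=0}^{2} (−1)^k C(15,k) = (−1)^2 C(14,2) = 91.

91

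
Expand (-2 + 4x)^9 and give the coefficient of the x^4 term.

-1032192

The general term is C(9,j)·(-2)^j·(4x)^(9-j); the x^4 term has j = 5.
C(9,5) = 126.
Coefficient = C(9,5) · (-2)^5 · 4^4 = 126 · (-32) · 256 = -1032192.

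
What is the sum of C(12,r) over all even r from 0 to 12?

2048

Even-r terms of row 12 sum to 2^11 = 2048.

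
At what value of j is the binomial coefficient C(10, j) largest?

5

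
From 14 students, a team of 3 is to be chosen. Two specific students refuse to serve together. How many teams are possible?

352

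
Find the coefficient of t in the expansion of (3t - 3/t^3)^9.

708588

General term: C(9,j)·(3t)^j·(-3/t^3)^(9-j), with t-exponent 1j − 3(9−j) = 4j − 27.
Set 4j − 27 = 1: j = 7.
C(9,7) = 36; 3^7 = 2187; (-3)^2 = 9.
Coefficient = 36 · 2187 · 9 = 708588.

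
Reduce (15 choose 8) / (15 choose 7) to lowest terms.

1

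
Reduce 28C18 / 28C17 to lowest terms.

C(n,k+1)/C(n,k) = (n−k)/(k+1) = (28−17)/(17+1) = 11/18.

11/18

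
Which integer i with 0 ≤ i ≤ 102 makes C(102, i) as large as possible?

51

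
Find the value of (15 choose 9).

5005

C(15,9) = C(15,6) by symmetry.
C(15,6) = (15·14·13·12·11·10) / 6! = 3603600 / 720 = 5005.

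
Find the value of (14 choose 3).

364

C(14,3) = (14·13·12) / 3! = 2184 / 6 = 364.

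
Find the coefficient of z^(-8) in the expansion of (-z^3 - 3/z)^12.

2125764

General term: C(12,j)·(-z^3)^j·(-3/z)^(12-j), with z-exponent 3j − 1(12−j) = 4j − 12.
Set 4j − 12 = -8: j = 1.
C(12,1) = 12; (-1)^1 = -1; (-3)^11 = -177147.
Coefficient = 12 · (-1) · (-177147) = 2125764.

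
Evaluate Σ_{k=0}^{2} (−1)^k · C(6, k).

10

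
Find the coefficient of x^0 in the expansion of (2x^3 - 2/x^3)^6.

-1280

General term: C(6,j)·(2x^3)^j·(-2/x^3)^(6-j), with x-exponent 3j − 3(6−j) = 6j − 18.
Set 6j − 18 = 0: j = 3.
C(6,3) = 20; 2^3 = 8; (-2)^3 = -8.
Coefficient = 20 · 8 · (-8) = -1280.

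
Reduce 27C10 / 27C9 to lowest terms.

C(n,k+1)/C(n,k) = (n−k)/(k+1) = (27−9)/(9+1) = 18/10 = 9/5.

9/5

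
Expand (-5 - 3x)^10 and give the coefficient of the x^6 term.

95681250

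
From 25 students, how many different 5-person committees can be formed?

53130

This is C(25,5) = 53130.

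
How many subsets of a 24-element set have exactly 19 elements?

42504

Choose the 19 positions: C(24,19) = 42504.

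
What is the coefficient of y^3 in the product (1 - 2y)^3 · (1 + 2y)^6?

Coefficient of y^3 = Σ_{j} C(3,j)·(-2)^j·C(6,3-j)·2^(3-j) for j from 0 to 3.
= 160 + (-360) + 144 + (-8) = -64.

-64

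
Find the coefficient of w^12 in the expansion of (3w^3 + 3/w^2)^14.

14363255907

General term: C(14,j)·(3w^3)^j·(3/w^2)^(14-j), with w-exponent 3j − 2(14−j) = 5j − 28.
Set 5j − 28 = 12: j = 8.
C(14,8) = 3003; 3^8 = 6561; 3^6 = 729.
Coefficient = 3003 · 6561 · 729 = 14363255907.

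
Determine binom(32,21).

C(32,21) = C(32,11) by symmetry.
C(32,11) = (32·31·30·29·28·27·26·25·24·23·22) / 11! = 5150244363264000 / 39916800 = 129024480.

129024480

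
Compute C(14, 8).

3003

C(14,8) = C(14,6) by symmetry.
C(14,6) = (14·13·12·11·10·9) / 6! = 2162160 / 720 = 3003.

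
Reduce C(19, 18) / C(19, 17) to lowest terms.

C(n,k+1)/C(n,k) = (n−k)/(k+1) = (19−17)/(17+1) = 2/18 = 1/9.

1/9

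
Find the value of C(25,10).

3268760

C(25,10) = (25·24·23·22·21·20·19·18·17·16) / 10! = 11861676288000 / 3628800 = 3268760.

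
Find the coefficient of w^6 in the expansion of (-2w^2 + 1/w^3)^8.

General term: C(8,j)·(-2w^2)^j·(1/w^3)^(8-j), with w-exponent 2j − 3(8−j) = 5j − 24.
Set 5j − 24 = 6: j = 6.
C(8,6) = 28; (-2)^6 = 64; 1^2 = 1.
Coefficient = 28 · 64 · 1 = 1792.

1792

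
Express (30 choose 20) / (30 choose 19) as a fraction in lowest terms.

11/20

C(n,k+1)/C(n,k) = (n−k)/(k+1) = (30−19)/(19+1) = 11/20.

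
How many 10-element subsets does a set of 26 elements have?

5311735

C(26,10) = (26·25·24·23·22·21·20·19·18·17) / 10! = 19275223968000 / 3628800 = 5311735.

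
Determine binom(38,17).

C(38,17) = (38·37·36·35·34·33·32·31·30·29·28·27·26·25·24·23·22) / 17! = 10237090866494416404480000 / 355687428096000 = 28781143380.

28781143380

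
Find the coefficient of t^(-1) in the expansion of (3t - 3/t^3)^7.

General term: C(7,j)·(3t)^j·(-3/t^3)^(7-j), with t-exponent 1j − 3(7−j) = 4j − 21.
Set 4j − 21 = -1: j = 5.
C(7,5) = 21; 3^5 = 243; (-3)^2 = 9.
Coefficient = 21 · 243 · 9 = 45927.

45927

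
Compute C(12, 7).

C(12,7) = C(12,5) by symmetry.
C(12,5) = (12·11·10·9·8) / 5! = 95040 / 120 = 792.

792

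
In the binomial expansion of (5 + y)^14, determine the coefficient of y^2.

22216796875

The general term is C(14,j)·(5)^j·(y)^(14-j); the y^2 term has j = 12.
C(14,12) = 91.
Coefficient = C(14,12) · 5^12 = 91 · 244140625 = 22216796875.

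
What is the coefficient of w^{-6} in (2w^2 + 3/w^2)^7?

General term: C(7,j)·(2w^2)^j·(3/w^2)^(7-j), with w-exponent 2j − 2(7−j) = 4j − 14.
Set 4j − 14 = -6: j = 2.
C(7,2) = 21; 2^2 = 4; 3^5 = 243.
Coefficient = 21 · 4 · 243 = 20412.

20412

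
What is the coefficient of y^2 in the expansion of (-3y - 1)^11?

The general term is C(11,j)·(-3y)^j·(-1)^(11-j); the y^2 term has j = 2.
C(11,2) = 55.
Coefficient = C(11,2) · (-3)^2 · (-1)^9 = 55 · 9 · (-1) = -495.

-495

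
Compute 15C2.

C(15,2) = (15·14) / 2! = 210 / 2 = 105.

105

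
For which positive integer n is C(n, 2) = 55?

n(n−1)/2 = 55 ⇒ n(n−1) = 110. Since 11·10 = 110, n = 11.

11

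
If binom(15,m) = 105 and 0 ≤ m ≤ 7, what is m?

2

C(15,m) increases on 0 ≤ m ≤ 7. C(15,1) = 15 and C(15,2) = 105, so m = 2.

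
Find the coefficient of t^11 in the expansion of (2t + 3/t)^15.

7741440

General term: C(15,j)·(2t)^j·(3/t)^(15-j), with t-exponent 1j − 1(15−j) = 2j − 15.
Set 2j − 15 = 11: j = 13.
C(15,13) = 105; 2^13 = 8192; 3^2 = 9.
Coefficient = 105 · 8192 · 9 = 7741440.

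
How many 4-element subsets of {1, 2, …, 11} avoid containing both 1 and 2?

294

All 4-subsets: C(11,4) = 330. Those containing both fixed elements: C(9,2) = 36.
330 − 36 = 294.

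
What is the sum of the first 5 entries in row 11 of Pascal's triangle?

562

1 + 11 + 55 + 165 + 330 = 562.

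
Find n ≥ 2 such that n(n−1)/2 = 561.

34

n(n−1)/2 = 561 ⇒ n(n−1) = 1122. Since 34·33 = 1122, n = 34.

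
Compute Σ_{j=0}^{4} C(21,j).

7547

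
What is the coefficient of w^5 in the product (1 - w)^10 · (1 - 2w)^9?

Coefficient of w^5 = Σ_{j} C(10,j)·(-1)^j·C(9,5-j)·(-2)^(5-j) for j from 0 to 5.
= (-4032) + (-20160) + (-30240) + (-17280) + (-3780) + (-252) = -75744.

-75744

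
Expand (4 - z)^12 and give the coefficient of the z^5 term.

-12976128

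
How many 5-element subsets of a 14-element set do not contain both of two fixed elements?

All 5-subsets: C(14,5) = 2002. Those containing both fixed elements: C(12,3) = 220.
2002 − 220 = 1782.

1782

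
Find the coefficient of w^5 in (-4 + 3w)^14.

-127529385984

The general term is C(14,j)·(-4)^j·(3w)^(14-j); the w^5 term has j = 9.
C(14,9) = 2002.
Coefficient = C(14,9) · (-4)^9 · 3^5 = 2002 · (-262144) · 243 = -127529385984.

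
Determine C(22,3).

1540

C(22,3) = (22·21·20) / 3! = 9240 / 6 = 1540.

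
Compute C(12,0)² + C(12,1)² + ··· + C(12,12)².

2704156

By Vandermonde's identity, Σ C(12,i)² = C(24,12) = 2704156.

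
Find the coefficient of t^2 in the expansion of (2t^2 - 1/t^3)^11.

42240

General term: C(11,j)·(2t^2)^j·(-1/t^3)^(11-j), with t-exponent 2j − 3(11−j) = 5j − 33.
Set 5j − 33 = 2: j = 7.
C(11,7) = 330; 2^7 = 128; (-1)^4 = 1.
Coefficient = 330 · 128 · 1 = 42240.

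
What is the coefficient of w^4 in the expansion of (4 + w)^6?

240

The general term is C(6,j)·(4)^j·(w)^(6-j); the w^4 term has j = 2.
C(6,2) = 15.
Coefficient = C(6,2) · 4^2 = 15 · 16 = 240.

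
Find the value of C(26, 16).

5311735

C(26,16) = C(26,10) by symmetry.
C(26,10) = (26·25·24·23·22·21·20·19·18·17) / 10! = 19275223968000 / 3628800 = 5311735.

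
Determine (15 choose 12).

455

C(15,12) = C(15,3) by symmetry.
C(15,3) = (15·14·13) / 3! = 2730 / 6 = 455.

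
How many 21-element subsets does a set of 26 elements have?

65780

C(26,21) = C(26,5) by symmetry.
C(26,5) = (26·25·24·23·22) / 5! = 7893600 / 120 = 65780.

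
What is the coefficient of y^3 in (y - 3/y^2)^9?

324

General term: C(9,j)·(y)^j·(-3/y^2)^(9-j), with y-exponent 1j − 2(9−j) = 3j − 18.
Set 3j − 18 = 3: j = 7.
C(9,7) = 36; 1^7 = 1; (-3)^2 = 9.
Coefficient = 36 · 1 · 9 = 324.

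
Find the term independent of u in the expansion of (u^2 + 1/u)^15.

General term: C(15,j)·(u^2)^j·(1/u)^(15-j), with u-exponent 2j − 1(15−j) = 3j − 15.
Set 3j − 15 = 0: j = 5.
C(15,5) = 3003; 1^5 = 1; 1^10 = 1.
Coefficient = 3003 · 1 · 1 = 3003.

3003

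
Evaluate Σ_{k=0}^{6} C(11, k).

1486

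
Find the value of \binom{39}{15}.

25140840660

C(39,15) = (39·38·37·36·35·34·33·32·31·30·29·28·27·26·25) / 15! = 32876032921054202880000 / 1307674368000 = 25140840660.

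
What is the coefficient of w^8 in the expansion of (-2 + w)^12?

7920

The general term is C(12,j)·(-2)^j·(w)^(12-j); the w^8 term has j = 4.
C(12,4) = 495.
Coefficient = C(12,4) · (-2)^4 = 495 · 16 = 7920.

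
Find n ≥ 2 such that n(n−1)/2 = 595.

n(n−1)/2 = 595 ⇒ n(n−1) = 1190. Since 35·34 = 1190, n = 35.

35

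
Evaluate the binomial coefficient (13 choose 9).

C(13,9) = C(13,4) by symmetry.
C(13,4) = (13·12·11·10) / 4! = 17160 / 24 = 715.

715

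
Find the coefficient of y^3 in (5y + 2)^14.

The general term is C(14,j)·(5y)^j·(2)^(14-j); the y^3 term has j = 3.
C(14,3) = 364.
Coefficient = C(14,3) · 5^3 · 2^11 = 364 · 125 · 2048 = 93184000.

93184000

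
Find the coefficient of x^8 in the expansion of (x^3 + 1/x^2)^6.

15

General term: C(6,j)·(x^3)^j·(1/x^2)^(6-j), with x-exponent 3j − 2(6−j) = 5j − 12.
Set 5j − 12 = 8: j = 4.
C(6,4) = 15; 1^4 = 1; 1^2 = 1.
Coefficient = 15 · 1 · 1 = 15.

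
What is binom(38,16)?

22239974430

C(38,16) = (38·37·36·35·34·33·32·31·30·29·28·27·26·25·24·23) / 16! = 465322312113382563840000 / 20922789888000 = 22239974430.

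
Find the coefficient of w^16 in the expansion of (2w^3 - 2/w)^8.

General term: C(8,j)·(2w^3)^j·(-2/w)^(8-j), with w-exponent 3j − 1(8−j) = 4j − 8.
Set 4j − 8 = 16: j = 6.
C(8,6) = 28; 2^6 = 64; (-2)^2 = 4.
Coefficient = 28 · 64 · 4 = 7168.

7168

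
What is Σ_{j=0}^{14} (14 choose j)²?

40116600

By Vandermonde's identity, Σ C(14,j)² = C(28,14) = 40116600.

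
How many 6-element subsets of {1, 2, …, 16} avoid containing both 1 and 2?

7007

All 6-subsets: C(16,6) = 8008. Those containing both fixed elements: C(14,4) = 1001.
8008 − 1001 = 7007.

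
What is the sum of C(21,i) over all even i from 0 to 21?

Half of (1+1)^21 + (1−1)^21 gives the even-index sum: 2^20 = 1048576.

1048576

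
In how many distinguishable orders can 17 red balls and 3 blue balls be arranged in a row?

1140

Choose positions for the red balls: C(20,17) = 1140.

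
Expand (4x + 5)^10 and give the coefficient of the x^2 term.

The general term is C(10,j)·(4x)^j·(5)^(10-j); the x^2 term has j = 2.
C(10,2) = 45.
Coefficient = C(10,2) · 4^2 · 5^8 = 45 · 16 · 390625 = 281250000.

281250000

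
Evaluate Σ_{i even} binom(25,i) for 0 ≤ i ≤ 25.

16777216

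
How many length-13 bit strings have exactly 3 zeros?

Choose the 3 positions: C(13,3) = 286.

286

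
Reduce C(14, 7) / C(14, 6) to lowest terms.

C(n,k+1)/C(n,k) = (n−k)/(k+1) = (14−6)/(6+1) = 8/7.

8/7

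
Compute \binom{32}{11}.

C(32,11) = (32·31·30·29·28·27·26·25·24·23·22) / 11! = 5150244363264000 / 39916800 = 129024480.

129024480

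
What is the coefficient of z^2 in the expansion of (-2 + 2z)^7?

The general term is C(7,j)·(-2)^j·(2z)^(7-j); the z^2 term has j = 5.
C(7,5) = 21.
Coefficient = C(7,5) · (-2)^5 · 2^2 = 21 · (-32) · 4 = -2688.

-2688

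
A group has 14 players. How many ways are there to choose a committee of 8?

3003

This is C(14,8) = 3003.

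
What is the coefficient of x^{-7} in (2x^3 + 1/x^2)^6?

12

General term: C(6,j)·(2x^3)^j·(1/x^2)^(6-j), with x-exponent 3j − 2(6−j) = 5j − 12.
Set 5j − 12 = -7: j = 1.
C(6,1) = 6; 2^1 = 2; 1^5 = 1.
Coefficient = 6 · 2 · 1 = 12.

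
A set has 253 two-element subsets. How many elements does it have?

n(n−1)/2 = 253 ⇒ n(n−1) = 506. Since 23·22 = 506, n = 23.

23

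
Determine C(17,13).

C(17,13) = C(17,4) by symmetry.
C(17,4) = (17·16·15·14) / 4! = 57120 / 24 = 2380.

2380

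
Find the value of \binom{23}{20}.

1771

C(23,20) = C(23,3) by symmetry.
C(23,3) = (23·22·21) / 3! = 10626 / 6 = 1771.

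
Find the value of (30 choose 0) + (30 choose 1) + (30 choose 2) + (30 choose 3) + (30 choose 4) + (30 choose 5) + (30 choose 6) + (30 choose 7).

2804012

1 + 30 + 435 + 4060 + 27405 + 142506 + 593775 + 2035800 = 2804012.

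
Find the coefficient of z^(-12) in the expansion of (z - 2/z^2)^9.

-4608

General term: C(9,j)·(z)^j·(-2/z^2)^(9-j), with z-exponent 1j − 2(9−j) = 3j − 18.
Set 3j − 18 = -12: j = 2.
C(9,2) = 36; 1^2 = 1; (-2)^7 = -128.
Coefficient = 36 · 1 · (-128) = -4608.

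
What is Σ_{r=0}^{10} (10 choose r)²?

184756

By Vandermonde's identity, Σ C(10,r)² = C(20,10) = 184756.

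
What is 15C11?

C(15,11) = C(15,4) by symmetry.
C(15,4) = (15·14·13·12) / 4! = 32760 / 24 = 1365.

1365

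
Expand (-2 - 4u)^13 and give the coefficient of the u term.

The general term is C(13,j)·(-2)^j·(-4u)^(13-j); the u^1 term has j = 12.
C(13,12) = 13.
Coefficient = C(13,12) · (-2)^12 · (-4)^1 = 13 · 4096 · (-4) = -212992.

-212992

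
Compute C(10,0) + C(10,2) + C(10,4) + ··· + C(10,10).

512

Even-j terms of row 10 sum to 2^9 = 512.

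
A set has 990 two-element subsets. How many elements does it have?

n(n−1)/2 = 990 ⇒ n(n−1) = 1980. Since 45·44 = 1980, n = 45.

45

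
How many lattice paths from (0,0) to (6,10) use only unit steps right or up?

8008

Each path is a sequence of 16 steps with 6 rights: C(16,6) = 8008.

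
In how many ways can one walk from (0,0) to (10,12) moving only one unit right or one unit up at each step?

Each path is a sequence of 22 steps with 10 rights: C(22,10) = 646646.

646646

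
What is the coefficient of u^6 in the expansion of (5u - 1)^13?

-26812500

The general term is C(13,j)·(5u)^j·(-1)^(13-j); the u^6 term has j = 6.
C(13,6) = 1716.
Coefficient = C(13,6) · 5^6 · (-1)^7 = 1716 · 15625 · (-1) = -26812500.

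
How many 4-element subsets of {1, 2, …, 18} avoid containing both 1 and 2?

2940

All 4-subsets: C(18,4) = 3060. Those containing both fixed elements: C(16,2) = 120.
3060 − 120 = 2940.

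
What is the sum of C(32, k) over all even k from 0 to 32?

Half of (1+1)^32 + (1−1)^32 gives the even-index sum: 2^31 = 2147483648.

2147483648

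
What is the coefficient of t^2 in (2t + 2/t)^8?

14336

General term: C(8,j)·(2t)^j·(2/t)^(8-j), with t-exponent 1j − 1(8−j) = 2j − 8.
Set 2j − 8 = 2: j = 5.
C(8,5) = 56; 2^5 = 32; 2^3 = 8.
Coefficient = 56 · 32 · 8 = 14336.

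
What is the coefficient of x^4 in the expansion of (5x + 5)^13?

The general term is C(13,j)·(5x)^j·(5)^(13-j); the x^4 term has j = 4.
C(13,4) = 715.
Coefficient = C(13,4) · 5^4 · 5^9 = 715 · 625 · 1953125 = 872802734375.

872802734375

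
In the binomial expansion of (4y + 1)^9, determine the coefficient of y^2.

576

The general term is C(9,j)·(4y)^j·(1)^(9-j); the y^2 term has j = 2.
C(9,2) = 36.
Coefficient = C(9,2) · 4^2 = 36 · 16 = 576.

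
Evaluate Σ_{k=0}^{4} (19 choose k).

5036

1 + 19 + 171 + 969 + 3876 = 5036.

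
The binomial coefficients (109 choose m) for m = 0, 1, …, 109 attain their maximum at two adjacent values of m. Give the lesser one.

54

For odd n = 109, C(109,m) peaks at m = (n−1)/2 and (n+1)/2; the lesser is 54.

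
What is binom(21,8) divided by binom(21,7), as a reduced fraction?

C(n,k+1)/C(n,k) = (n−k)/(k+1) = (21−7)/(7+1) = 14/8 = 7/4.

7/4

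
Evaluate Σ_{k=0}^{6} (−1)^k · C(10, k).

The partial alternating sum Σ_{k=0}^{6} (−1)^k C(10,k) = (−1)^6 C(9,6) = 84.

84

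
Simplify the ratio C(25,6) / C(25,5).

10/3

C(n,k+1)/C(n,k) = (n−k)/(k+1) = (25−5)/(5+1) = 20/6 = 10/3.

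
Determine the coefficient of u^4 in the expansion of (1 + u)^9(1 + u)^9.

Coefficient of u^4 = Σ_{j} C(9,j)·C(9,4-j) for j from 0 to 4.
= 126 + 756 + 1296 + 756 + 126 = 3060.

3060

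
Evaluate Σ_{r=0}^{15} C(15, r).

Setting x = 1 in (1+x)^15 gives Σ C(15,r) = 2^15 = 32768.

32768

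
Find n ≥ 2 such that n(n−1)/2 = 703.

n(n−1)/2 = 703 ⇒ n(n−1) = 1406. Since 38·37 = 1406, n = 38.

38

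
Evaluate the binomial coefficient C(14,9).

2002

C(14,9) = C(14,5) by symmetry.
C(14,5) = (14·13·12·11·10) / 5! = 240240 / 120 = 2002.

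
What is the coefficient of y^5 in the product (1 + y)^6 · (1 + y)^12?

(1 + y)^6(1 + y)^12 = (1 + y)^18, so the coefficient of y^5 is C(18,5)·1^5 = 8568·1 = 8568.

8568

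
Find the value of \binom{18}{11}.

C(18,11) = C(18,7) by symmetry.
C(18,7) = (18·17·16·15·14·13·12) / 7! = 160392960 / 5040 = 31824.

31824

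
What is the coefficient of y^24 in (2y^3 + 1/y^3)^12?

67584

General term: C(12,j)·(2y^3)^j·(1/y^3)^(12-j), with y-exponent 3j − 3(12−j) = 6j − 36.
Set 6j − 36 = 24: j = 10.
C(12,10) = 66; 2^10 = 1024; 1^2 = 1.
Coefficient = 66 · 1024 · 1 = 67584.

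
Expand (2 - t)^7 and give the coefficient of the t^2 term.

672

The general term is C(7,j)·(2)^j·(-t)^(7-j); the t^2 term has j = 5.
C(7,5) = 21.
Coefficient = C(7,5) · 2^5 = 21 · 32 = 672.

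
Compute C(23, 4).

8855

C(23,4) = (23·22·21·20) / 4! = 212520 / 24 = 8855.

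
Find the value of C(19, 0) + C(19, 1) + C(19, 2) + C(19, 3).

1 + 19 + 171 + 969 = 1160.

1160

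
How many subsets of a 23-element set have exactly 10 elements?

Choose the 10 positions: C(23,10) = 1144066.

1144066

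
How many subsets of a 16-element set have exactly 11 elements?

4368

Choose the 11 positions: C(16,11) = 4368.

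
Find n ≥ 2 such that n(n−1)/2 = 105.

n(n−1)/2 = 105 ⇒ n(n−1) = 210. Since 15·14 = 210, n = 15.

15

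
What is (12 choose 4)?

495

C(12,4) = (12·11·10·9) / 4! = 11880 / 24 = 495.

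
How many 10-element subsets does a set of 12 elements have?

C(12,10) = C(12,2) by symmetry.
C(12,2) = (12·11) / 2! = 132 / 2 = 66.

66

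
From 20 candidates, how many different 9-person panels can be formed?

This is C(20,9) = 167960.

167960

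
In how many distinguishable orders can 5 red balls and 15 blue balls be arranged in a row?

Choose positions for the red balls: C(20,5) = 15504.

15504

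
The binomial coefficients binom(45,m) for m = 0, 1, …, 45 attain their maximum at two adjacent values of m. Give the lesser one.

For odd n = 45, C(45,m) peaks at m = (n−1)/2 and (n+1)/2; the lesser is 22.

22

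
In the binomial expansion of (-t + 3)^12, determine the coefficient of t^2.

3897234

The general term is C(12,j)·(-t)^j·(3)^(12-j); the t^2 term has j = 2.
C(12,2) = 66.
Coefficient = C(12,2) · 3^10 = 66 · 59049 = 3897234.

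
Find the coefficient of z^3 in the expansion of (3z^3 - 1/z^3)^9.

General term: C(9,j)·(3z^3)^j·(-1/z^3)^(9-j), with z-exponent 3j − 3(9−j) = 6j − 27.
Set 6j − 27 = 3: j = 5.
C(9,5) = 126; 3^5 = 243; (-1)^4 = 1.
Coefficient = 126 · 243 · 1 = 30618.

30618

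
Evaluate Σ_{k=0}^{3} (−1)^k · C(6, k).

The partial alternating sum Σ_{k=0}^{3} (−1)^k C(6,k) = (−1)^3 C(5,3) = -10.

-10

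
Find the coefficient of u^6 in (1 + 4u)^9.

344064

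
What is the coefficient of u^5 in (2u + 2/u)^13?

General term: C(13,j)·(2u)^j·(2/u)^(13-j), with u-exponent 1j − 1(13−j) = 2j − 13.
Set 2j − 13 = 5: j = 9.
C(13,9) = 715; 2^9 = 512; 2^4 = 16.
Coefficient = 715 · 512 · 16 = 5857280.

5857280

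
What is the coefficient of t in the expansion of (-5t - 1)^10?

50

The general term is C(10,j)·(-5t)^j·(-1)^(10-j); the t^1 term has j = 1.
C(10,1) = 10.
Coefficient = C(10,1) · (-5)^1 · (-1)^9 = 10 · (-5) · (-1) = 50.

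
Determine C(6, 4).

15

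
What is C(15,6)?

5005

C(15,6) = (15·14·13·12·11·10) / 6! = 3603600 / 720 = 5005.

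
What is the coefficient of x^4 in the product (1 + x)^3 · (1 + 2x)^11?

9922

Coefficient of x^4 = Σ_{j} C(3,j)·1^j·C(11,4-j)·2^(4-j) for j from 0 to 3.
= 5280 + 3960 + 660 + 22 = 9922.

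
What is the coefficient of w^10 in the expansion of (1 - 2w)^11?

The general term is C(11,j)·(1)^j·(-2w)^(11-j); the w^10 term has j = 1.
C(11,1) = 11.
Coefficient = C(11,1) · (-2)^10 = 11 · 1024 = 11264.

11264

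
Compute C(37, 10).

C(37,10) = (37·36·35·34·33·32·31·30·29·28) / 10! = 1264020397516800 / 3628800 = 348330136.

348330136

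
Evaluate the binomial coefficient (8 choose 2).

28

C(8,2) = (8·7) / 2! = 56 / 2 = 28.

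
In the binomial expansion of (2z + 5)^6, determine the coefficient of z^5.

960

The general term is C(6,j)·(2z)^j·(5)^(6-j); the z^5 term has j = 5.
C(6,5) = 6.
Coefficient = C(6,5) · 2^5 · 5^1 = 6 · 32 · 5 = 960.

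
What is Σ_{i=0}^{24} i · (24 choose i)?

Differentiating (1+x)^24 and setting x=1: Σ i·C(24,i) = 24·2^23 = 201326592.

201326592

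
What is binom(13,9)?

715

C(13,9) = C(13,4) by symmetry.
C(13,4) = (13·12·11·10) / 4! = 17160 / 24 = 715.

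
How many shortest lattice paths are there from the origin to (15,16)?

Each path is a sequence of 31 steps with 15 rights: C(31,15) = 300540195.

300540195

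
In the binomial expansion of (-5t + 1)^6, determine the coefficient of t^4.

9375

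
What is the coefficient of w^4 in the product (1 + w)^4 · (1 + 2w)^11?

11969

Coefficient of w^4 = Σ_{j} C(4,j)·1^j·C(11,4-j)·2^(4-j) for j from 0 to 4.
= 5280 + 5280 + 1320 + 88 + 1 = 11969.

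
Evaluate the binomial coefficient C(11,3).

165

C(11,3) = (11·10·9) / 3! = 990 / 6 = 165.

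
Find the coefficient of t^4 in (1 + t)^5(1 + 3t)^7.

Coefficient of t^4 = Σ_{j} C(5,j)·1^j·C(7,4-j)·3^(4-j) for j from 0 to 4.
= 2835 + 4725 + 1890 + 210 + 5 = 9665.

9665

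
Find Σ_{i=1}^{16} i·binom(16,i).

Differentiating (1+x)^16 and setting x=1: Σ i·C(16,i) = 16·2^15 = 524288.

524288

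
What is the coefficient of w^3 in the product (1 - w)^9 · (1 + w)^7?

Coefficient of w^3 = Σ_{j} C(9,j)·(-1)^j·C(7,3-j)·1^(3-j) for j from 0 to 3.
= 35 + (-189) + 252 + (-84) = 14.

14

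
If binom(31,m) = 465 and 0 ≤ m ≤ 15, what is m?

C(31,m) increases on 0 ≤ m ≤ 15. C(31,1) = 31 and C(31,2) = 465, so m = 2.

2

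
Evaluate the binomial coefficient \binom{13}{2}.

78

C(13,2) = (13·12) / 2! = 156 / 2 = 78.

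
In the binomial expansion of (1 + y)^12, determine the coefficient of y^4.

The general term is C(12,j)·(1)^j·(y)^(12-j); the y^4 term has j = 8.
C(12,8) = 495.
Coefficient = C(12,8) = 495.

495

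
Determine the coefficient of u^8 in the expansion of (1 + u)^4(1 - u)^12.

Coefficient of u^8 = Σ_{j} C(4,j)·1^j·C(12,8-j)·(-1)^(8-j) for j from 0 to 4.
= 495 + (-3168) + 5544 + (-3168) + 495 = 198.

198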